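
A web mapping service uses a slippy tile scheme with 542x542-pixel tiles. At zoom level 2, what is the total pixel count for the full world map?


tiles per axis = 2^2 = 4
total tiles = 4^2 = 16
pixels per axis = 4 * 542 = 2168
total pixels = 2168^2 = 4700224

4700224 pixels


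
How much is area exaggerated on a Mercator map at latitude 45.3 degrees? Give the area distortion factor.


area_distortion = 1/cos^2(45.3) = 2.021

2.021


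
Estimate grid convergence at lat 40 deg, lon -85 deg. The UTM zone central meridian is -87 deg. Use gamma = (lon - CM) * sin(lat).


gamma = (-85 - -87) * sin(40) = 2 * 0.642788 = 1.286 degrees

1.286 degrees


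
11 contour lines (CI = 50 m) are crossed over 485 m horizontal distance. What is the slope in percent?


elevation change = 11 * 50 = 550 m
slope = 550 / 485 * 100 = 113.4%

113.4%


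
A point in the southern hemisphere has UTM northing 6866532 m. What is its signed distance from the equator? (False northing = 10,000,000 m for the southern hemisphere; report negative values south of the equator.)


For southern: actual = 6866532 - 10000000 = -3133468 m

-3133468 m


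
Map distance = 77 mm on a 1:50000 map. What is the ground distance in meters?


ground = 77 mm * 50000 / 1000 = 3850.0 m

3850.0 m


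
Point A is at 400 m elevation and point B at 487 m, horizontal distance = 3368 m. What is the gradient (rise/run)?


gradient = (487 - 400) / 3368 = 87 / 3368 = 0.0258

0.0258


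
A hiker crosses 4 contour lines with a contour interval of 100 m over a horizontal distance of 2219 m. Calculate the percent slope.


elevation change = 4 * 100 = 400 m
slope = 400 / 2219 * 100 = 18.0%

18.0%


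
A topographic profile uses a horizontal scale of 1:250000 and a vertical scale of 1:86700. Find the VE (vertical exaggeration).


VE = horizontal_scale / vertical_scale = 250000 / 86700 ≈ 2.9

2.9x


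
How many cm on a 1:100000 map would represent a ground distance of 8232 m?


map_cm = 8232 * 100 / 100000 = 8.232 cm ≈ 8.23 cm

8.23 cm


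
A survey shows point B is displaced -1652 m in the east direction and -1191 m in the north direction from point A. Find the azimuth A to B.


az = atan2(-1652, -1191) = -125.8 deg
adjusted to 0-360: 234.2 degrees

234.2 degrees


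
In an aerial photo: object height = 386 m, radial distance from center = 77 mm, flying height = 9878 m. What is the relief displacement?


d = h * r / H = 386 * 77 / 9878 = 3.01 mm

3.01 mm


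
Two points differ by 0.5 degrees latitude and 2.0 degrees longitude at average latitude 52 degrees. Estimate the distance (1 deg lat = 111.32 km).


dlat_km = 0.5 * 111.32 = 55.66
dlon_km = 2.0 * 111.32 * cos(52) ≈ 137.071
dist = sqrt(55.66^2 + 137.071^2) ≈ 147.9 km

147.9 km


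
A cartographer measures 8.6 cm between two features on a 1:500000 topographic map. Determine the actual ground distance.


ground = 8.6 cm * 500000 / 100 = 43000.0 m = 43.0 km

43.0 km


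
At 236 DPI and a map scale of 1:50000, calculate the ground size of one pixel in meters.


pixel_cm = 2.54 / 236 ≈ 0.010763 cm
ground = pixel_cm * 50000 / 100 = 2.54 * 50000 / (236 * 100) = 127000 / 23600 ≈ 5.38 m

5.38 m


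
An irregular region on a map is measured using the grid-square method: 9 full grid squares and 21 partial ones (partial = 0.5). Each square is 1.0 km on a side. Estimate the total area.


effective squares = 9 + 21 * 0.5 = 19.5
area = 19.5 * 1.0 = 19.5 km^2

19.5 km^2


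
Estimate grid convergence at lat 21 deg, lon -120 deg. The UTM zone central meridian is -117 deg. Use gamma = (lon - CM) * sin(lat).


gamma = (-120 - -117) * sin(21) = -3 * 0.358368 = -1.075 degrees

-1.075 degrees


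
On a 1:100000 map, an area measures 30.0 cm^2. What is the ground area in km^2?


ground_area = 30.0 * (100000/100)^2 = 30000000.0 m^2 = 30.0 km^2

30.0 km^2


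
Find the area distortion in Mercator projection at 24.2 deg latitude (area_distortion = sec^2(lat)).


area_distortion = 1/cos^2(24.2) = 1.202

1.202


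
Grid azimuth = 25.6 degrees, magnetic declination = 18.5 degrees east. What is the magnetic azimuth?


magnetic azimuth = grid azimuth - declination (east +ve)
mag_az = 25.6 - 18.5 = 7.1 degrees

7.1 degrees


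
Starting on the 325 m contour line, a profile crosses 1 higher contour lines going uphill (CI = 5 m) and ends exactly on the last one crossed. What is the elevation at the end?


elevation = 325 + 1 * 5 = 330 m

330 m


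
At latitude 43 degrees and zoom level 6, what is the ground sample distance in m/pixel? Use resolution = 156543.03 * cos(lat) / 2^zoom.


res = 156543.03 * cos(43) / 2^6 = 156543.03 * 0.7313537 / 64 = 1788.88 m/pixel

1788.88 m/pixel


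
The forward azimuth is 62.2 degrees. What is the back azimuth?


back azimuth = (62.2 + 180) mod 360 = 242.2 degrees

242.2 degrees


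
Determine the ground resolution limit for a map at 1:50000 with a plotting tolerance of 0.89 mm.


ground = 0.89 mm * 50000 / 1000 = 44.5 m

44.5 m


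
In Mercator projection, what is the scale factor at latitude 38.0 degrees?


SF = 1 / cos(38.0) = 1 / 0.788011 = 1.269

1.269


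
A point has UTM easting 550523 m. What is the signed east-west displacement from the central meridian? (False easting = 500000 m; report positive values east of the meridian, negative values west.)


displacement = 550523 - 500000 = 50523 m

50523 m


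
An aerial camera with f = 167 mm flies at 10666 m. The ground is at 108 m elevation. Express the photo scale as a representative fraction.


scale = f / (H - h) = 167 mm / 10558 m = 167 / 10558000 = 1:63222

1:63222


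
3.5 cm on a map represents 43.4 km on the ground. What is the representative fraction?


ground = 43.4 km = 4340000 cm; RF denominator = ground / map = 4340000 / 3.5 = 1240000; RF = 1:1240000

1:1240000


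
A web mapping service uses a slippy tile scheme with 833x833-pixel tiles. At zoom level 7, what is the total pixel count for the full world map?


tiles per axis = 2^7 = 128
total tiles = 128^2 = 16384
pixels per axis = 128 * 833 = 106624
total pixels = 106624^2 = 11368677376

11368677376 pixels


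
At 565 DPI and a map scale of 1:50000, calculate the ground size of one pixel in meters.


pixel_cm = 2.54 / 565 ≈ 0.004496 cm
ground = pixel_cm * 50000 / 100 = 2.54 * 50000 / (565 * 100) = 127000 / 56500 ≈ 2.25 m

2.25 m


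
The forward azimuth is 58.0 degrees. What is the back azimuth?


back azimuth = (58.0 + 180) mod 360 = 238.0 degrees

238.0 degrees


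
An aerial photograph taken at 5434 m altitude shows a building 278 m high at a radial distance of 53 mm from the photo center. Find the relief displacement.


d = h * r / H = 278 * 53 / 5434 = 2.71 mm

2.71 mm


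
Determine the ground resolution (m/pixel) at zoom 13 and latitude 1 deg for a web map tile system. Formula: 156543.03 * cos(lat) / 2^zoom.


res = 156543.03 * cos(1) / 2^13 = 156543.03 * 0.9998477 / 8192 = 19.11 m/pixel

19.11 m/pixel


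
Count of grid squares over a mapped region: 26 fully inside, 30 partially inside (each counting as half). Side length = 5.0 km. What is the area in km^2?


effective squares = 26 + 30 * 0.5 = 41.0
area = 41.0 * 25.0 = 1025.0 km^2

1025.0 km^2


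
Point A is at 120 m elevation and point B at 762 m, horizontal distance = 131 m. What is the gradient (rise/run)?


gradient = (762 - 120) / 131 = 642 / 131 = 4.9008

4.9008


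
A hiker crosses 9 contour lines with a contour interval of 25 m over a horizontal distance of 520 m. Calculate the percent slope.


elevation change = 9 * 25 = 225 m
slope = 225 / 520 * 100 = 43.3%

43.3%


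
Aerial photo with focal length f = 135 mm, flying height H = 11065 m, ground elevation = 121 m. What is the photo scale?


scale = f / (H - h) = 135 mm / 10944 m = 135 / 10944000 = 1:81067

1:81067


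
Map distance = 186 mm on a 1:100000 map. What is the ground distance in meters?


ground = 186 mm * 100000 / 1000 = 18600.0 m

18600.0 m


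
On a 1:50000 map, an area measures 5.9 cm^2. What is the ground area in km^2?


ground_area = 5.9 * (50000/100)^2 = 1475000.0 m^2 = 1.475 km^2

1.475 km^2


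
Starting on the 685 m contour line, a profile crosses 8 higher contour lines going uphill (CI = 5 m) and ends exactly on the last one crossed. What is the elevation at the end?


elevation = 685 + 8 * 5 = 725 m

725 m


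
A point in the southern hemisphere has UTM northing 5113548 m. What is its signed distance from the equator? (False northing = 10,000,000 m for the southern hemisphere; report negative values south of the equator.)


For southern: actual = 5113548 - 10000000 = -4886452 m

-4886452 m


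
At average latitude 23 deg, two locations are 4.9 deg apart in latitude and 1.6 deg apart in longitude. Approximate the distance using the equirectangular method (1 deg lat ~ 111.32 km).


dlat_km = 4.9 * 111.32 = 545.468
dlon_km = 1.6 * 111.32 * cos(23) ≈ 163.953
dist = sqrt(545.468^2 + 163.953^2) ≈ 569.6 km

569.6 km


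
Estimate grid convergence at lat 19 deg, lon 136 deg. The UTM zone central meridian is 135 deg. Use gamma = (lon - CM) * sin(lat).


gamma = (136 - 135) * sin(19) = 1 * 0.325568 = 0.326 degrees

0.326 degrees


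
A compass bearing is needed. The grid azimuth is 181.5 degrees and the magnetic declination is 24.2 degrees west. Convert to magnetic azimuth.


magnetic azimuth = grid azimuth - declination (east +ve)
mag_az = 181.5 - -24.2 = 205.7 degrees

205.7 degrees


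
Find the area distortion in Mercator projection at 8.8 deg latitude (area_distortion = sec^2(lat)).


area_distortion = 1/cos^2(8.8) = 1.024

1.024


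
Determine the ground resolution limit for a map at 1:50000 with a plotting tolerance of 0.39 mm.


ground = 0.39 mm * 50000 / 1000 = 19.5 m

19.5 m


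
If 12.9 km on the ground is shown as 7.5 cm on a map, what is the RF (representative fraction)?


ground = 12.9 km = 1290000 cm; RF denominator = ground / map = 1290000 / 7.5 = 172000; RF = 1:172000

1:172000


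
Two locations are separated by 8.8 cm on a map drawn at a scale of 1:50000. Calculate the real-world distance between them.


ground = 8.8 cm * 50000 / 100 = 4400.0 m = 4.4 km

4.4 km


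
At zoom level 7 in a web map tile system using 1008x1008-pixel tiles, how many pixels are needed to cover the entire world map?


tiles per axis = 2^7 = 128
total tiles = 128^2 = 16384
pixels per axis = 128 * 1008 = 129024
total pixels = 129024^2 = 16647192576

16647192576 pixels


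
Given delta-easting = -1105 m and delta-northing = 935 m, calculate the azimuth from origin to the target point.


az = atan2(-1105, 935) = -49.8 deg
adjusted to 0-360: 310.2 degrees

310.2 degrees


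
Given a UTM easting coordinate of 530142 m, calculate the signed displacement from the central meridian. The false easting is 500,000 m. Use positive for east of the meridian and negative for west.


displacement = 530142 - 500000 = 30142 m

30142 m


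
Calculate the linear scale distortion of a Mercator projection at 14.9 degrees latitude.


SF = 1 / cos(14.9) = 1 / 0.966376 = 1.035

1.035


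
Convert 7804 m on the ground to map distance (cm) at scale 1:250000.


map_cm = 7804 * 100 / 250000 = 3.1216 cm ≈ 3.12 cm

3.12 cm


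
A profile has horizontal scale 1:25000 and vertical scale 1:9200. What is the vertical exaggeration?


VE = horizontal_scale / vertical_scale = 25000 / 9200 ≈ 2.7

2.7x


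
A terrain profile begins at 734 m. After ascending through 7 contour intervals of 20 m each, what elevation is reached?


elevation = 734 + 7 * 20 = 874 m

874 m


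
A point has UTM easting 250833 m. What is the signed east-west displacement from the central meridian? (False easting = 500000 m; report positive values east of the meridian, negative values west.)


displacement = 250833 - 500000 = -249167 m

-249167 m


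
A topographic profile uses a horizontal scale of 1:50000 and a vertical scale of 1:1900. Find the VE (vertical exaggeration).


VE = horizontal_scale / vertical_scale = 50000 / 1900 ≈ 26.3

26.3x


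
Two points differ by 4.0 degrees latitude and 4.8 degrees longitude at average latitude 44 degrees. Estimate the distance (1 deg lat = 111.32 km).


dlat_km = 4.0 * 111.32 = 445.28
dlon_km = 4.8 * 111.32 * cos(44) ≈ 384.369
dist = sqrt(445.28^2 + 384.369^2) ≈ 588.2 km

588.2 km


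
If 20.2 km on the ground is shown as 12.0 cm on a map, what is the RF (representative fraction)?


ground = 20.2 km = 2020000 cm; RF denominator = ground / map = 2020000 / 12.0 ≈ 168333; RF = 1:168333

1:168333


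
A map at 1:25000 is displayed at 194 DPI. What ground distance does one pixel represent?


pixel_cm = 2.54 / 194 ≈ 0.013093 cm
ground = pixel_cm * 25000 / 100 = 2.54 * 25000 / (194 * 100) = 63500 / 19400 ≈ 3.27 m

3.27 m


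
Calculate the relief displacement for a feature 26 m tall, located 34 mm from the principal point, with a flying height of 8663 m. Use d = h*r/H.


d = h * r / H = 26 * 34 / 8663 = 0.1 mm

0.1 mm


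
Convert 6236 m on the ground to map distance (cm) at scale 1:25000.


map_cm = 6236 * 100 / 25000 = 24.944 cm ≈ 24.94 cm

24.94 cm


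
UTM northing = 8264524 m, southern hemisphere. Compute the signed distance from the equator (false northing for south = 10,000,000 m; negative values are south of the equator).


For southern: actual = 8264524 - 10000000 = -1735476 m

-1735476 m


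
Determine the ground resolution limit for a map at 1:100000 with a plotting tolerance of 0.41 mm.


ground = 0.41 mm * 100000 / 1000 = 41.0 m

41.0 m


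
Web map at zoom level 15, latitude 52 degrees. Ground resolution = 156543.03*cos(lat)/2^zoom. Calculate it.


res = 156543.03 * cos(52) / 2^15 = 156543.03 * 0.61566148 / 32768 = 2.94 m/pixel

2.94 m/pixel


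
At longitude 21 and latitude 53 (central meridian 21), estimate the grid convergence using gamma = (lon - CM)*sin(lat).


gamma = (21 - 21) * sin(53) = 0 * 0.798636 = 0.0 degrees

0.0 degrees


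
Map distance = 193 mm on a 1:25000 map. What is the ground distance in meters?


ground = 193 mm * 25000 / 1000 = 4825.0 m

4825.0 m


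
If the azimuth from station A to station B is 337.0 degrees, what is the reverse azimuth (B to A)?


back azimuth = (337.0 + 180) mod 360 = 157.0 degrees

157.0 degrees


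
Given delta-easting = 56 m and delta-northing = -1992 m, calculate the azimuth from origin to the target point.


az = atan2(56, -1992) = 178.4 deg
adjusted to 0-360: 178.4 degrees

178.4 degrees


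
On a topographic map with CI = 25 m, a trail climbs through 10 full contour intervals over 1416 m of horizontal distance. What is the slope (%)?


elevation change = 10 * 25 = 250 m
slope = 250 / 1416 * 100 = 17.7%

17.7%


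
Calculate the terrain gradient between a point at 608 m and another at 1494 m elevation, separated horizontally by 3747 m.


gradient = (1494 - 608) / 3747 = 886 / 3747 = 0.2365

0.2365


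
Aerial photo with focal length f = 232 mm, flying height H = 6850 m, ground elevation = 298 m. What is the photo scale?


scale = f / (H - h) = 232 mm / 6552 m = 232 / 6552000 = 1:28241

1:28241


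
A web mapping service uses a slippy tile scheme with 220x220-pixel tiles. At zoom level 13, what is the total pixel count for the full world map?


tiles per axis = 2^13 = 8192
total tiles = 8192^2 = 67108864
pixels per axis = 8192 * 220 = 1802240
total pixels = 1802240^2 = 3248069017600

3248069017600 pixels


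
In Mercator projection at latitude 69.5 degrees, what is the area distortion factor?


area_distortion = 1/cos^2(69.5) = 8.154

8.154


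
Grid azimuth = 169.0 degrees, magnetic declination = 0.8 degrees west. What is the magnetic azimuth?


magnetic azimuth = grid azimuth - declination (east +ve)
mag_az = 169.0 - -0.8 = 169.8 degrees

169.8 degrees


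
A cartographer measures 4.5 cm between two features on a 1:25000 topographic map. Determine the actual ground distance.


ground = 4.5 cm * 25000 / 100 = 1125.0 m = 1.125 km

1.125 km


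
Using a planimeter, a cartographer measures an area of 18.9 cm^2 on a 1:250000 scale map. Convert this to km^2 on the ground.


ground_area = 18.9 * (250000/100)^2 = 118125000.0 m^2 = 118.125 km^2

118.125 km^2


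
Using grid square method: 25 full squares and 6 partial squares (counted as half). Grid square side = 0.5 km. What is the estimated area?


effective squares = 25 + 6 * 0.5 = 28.0
area = 28.0 * 0.25 = 7.0 km^2

7.0 km^2


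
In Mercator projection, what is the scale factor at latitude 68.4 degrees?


SF = 1 / cos(68.4) = 1 / 0.368125 = 2.716

2.716


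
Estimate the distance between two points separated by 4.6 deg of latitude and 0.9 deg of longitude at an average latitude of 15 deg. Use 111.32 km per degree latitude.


dlat_km = 4.6 * 111.32 = 512.072
dlon_km = 0.9 * 111.32 * cos(15) ≈ 96.774
dist = sqrt(512.072^2 + 96.774^2) ≈ 521.1 km

521.1 km


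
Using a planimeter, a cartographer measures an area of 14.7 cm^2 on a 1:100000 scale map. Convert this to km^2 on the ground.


ground_area = 14.7 * (100000/100)^2 = 14700000.0 m^2 = 14.7 km^2

14.7 km^2


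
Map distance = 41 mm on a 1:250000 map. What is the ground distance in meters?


ground = 41 mm * 250000 / 1000 = 10250.0 m

10250.0 m


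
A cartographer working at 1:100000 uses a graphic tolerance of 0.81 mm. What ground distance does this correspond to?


ground = 0.81 mm * 100000 / 1000 = 81.0 m

81.0 m


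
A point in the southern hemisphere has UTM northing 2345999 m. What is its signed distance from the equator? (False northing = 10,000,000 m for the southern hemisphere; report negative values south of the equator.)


For southern: actual = 2345999 - 10000000 = -7654001 m

-7654001 m


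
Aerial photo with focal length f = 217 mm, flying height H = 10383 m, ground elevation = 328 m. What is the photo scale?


scale = f / (H - h) = 217 mm / 10055 m = 217 / 10055000 = 1:46336

1:46336


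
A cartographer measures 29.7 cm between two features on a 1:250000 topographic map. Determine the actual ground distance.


ground = 29.7 cm * 250000 / 100 = 74250.0 m = 74.25 km

74.25 km


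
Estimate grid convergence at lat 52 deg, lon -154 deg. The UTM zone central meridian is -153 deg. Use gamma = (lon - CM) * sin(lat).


gamma = (-154 - -153) * sin(52) = -1 * 0.788011 = -0.788 degrees

-0.788 degrees


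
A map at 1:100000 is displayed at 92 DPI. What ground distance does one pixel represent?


pixel_cm = 2.54 / 92 ≈ 0.027609 cm
ground = pixel_cm * 100000 / 100 = 2.54 * 100000 / (92 * 100) = 254000 / 9200 ≈ 27.61 m

27.61 m


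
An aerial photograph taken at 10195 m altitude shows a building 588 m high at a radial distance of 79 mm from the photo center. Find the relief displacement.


d = h * r / H = 588 * 79 / 10195 = 4.56 mm

4.56 mm


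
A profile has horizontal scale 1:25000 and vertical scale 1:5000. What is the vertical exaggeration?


VE = horizontal_scale / vertical_scale = 25000 / 5000 = 5.0

5.0x


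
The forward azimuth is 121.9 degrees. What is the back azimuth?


back azimuth = (121.9 + 180) mod 360 = 301.9 degrees

301.9 degrees


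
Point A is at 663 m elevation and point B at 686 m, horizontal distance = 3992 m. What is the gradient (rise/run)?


gradient = (686 - 663) / 3992 = 23 / 3992 = 0.0058

0.0058


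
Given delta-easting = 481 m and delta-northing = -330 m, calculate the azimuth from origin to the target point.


az = atan2(481, -330) = 124.5 deg
adjusted to 0-360: 124.5 degrees

124.5 degrees


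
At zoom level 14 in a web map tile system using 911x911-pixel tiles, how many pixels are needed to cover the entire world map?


tiles per axis = 2^14 = 16384
total tiles = 16384^2 = 268435456
pixels per axis = 16384 * 911 = 14925824
total pixels = 14925824^2 = 222780222078976

222780222078976 pixels


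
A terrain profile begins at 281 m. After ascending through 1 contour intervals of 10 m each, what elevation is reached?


elevation = 281 + 1 * 10 = 291 m

291 m


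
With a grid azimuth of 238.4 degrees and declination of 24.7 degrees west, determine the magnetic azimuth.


magnetic azimuth = grid azimuth - declination (east +ve)
mag_az = 238.4 - -24.7 = 263.1 degrees

263.1 degrees


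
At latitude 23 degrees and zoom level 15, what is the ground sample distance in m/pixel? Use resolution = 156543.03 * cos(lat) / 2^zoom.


res = 156543.03 * cos(23) / 2^15 = 156543.03 * 0.92050485 / 32768 = 4.4 m/pixel

4.4 m/pixel


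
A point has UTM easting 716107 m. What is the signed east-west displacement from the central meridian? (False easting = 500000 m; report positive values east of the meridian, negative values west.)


displacement = 716107 - 500000 = 216107 m

216107 m


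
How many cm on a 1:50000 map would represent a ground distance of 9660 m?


map_cm = 9660 * 100 / 50000 = 19.32 cm

19.32 cm


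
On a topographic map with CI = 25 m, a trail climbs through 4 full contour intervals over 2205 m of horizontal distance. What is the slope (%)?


elevation change = 4 * 25 = 100 m
slope = 100 / 2205 * 100 = 4.5%

4.5%


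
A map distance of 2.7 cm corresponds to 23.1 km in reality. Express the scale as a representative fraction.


ground = 23.1 km = 2310000 cm; RF denominator = ground / map = 2310000 / 2.7 ≈ 855556; RF = 1:855556

1:855556


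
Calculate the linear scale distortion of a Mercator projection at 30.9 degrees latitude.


SF = 1 / cos(30.9) = 1 / 0.858065 = 1.165

1.165


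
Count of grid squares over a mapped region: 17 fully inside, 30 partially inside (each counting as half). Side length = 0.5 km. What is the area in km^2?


effective squares = 17 + 30 * 0.5 = 32.0
area = 32.0 * 0.25 = 8.0 km^2

8.0 km^2


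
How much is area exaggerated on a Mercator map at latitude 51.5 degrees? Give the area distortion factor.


area_distortion = 1/cos^2(51.5) = 2.58

2.58


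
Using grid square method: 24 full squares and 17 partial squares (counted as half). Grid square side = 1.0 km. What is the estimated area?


effective squares = 24 + 17 * 0.5 = 32.5
area = 32.5 * 1.0 = 32.5 km^2

32.5 km^2


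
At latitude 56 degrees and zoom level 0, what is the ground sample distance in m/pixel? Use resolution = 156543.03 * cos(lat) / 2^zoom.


res = 156543.03 * cos(56) / 2^0 = 156543.03 * 0.5591929 / 1 = 87537.75 m/pixel

87537.75 m/pixel


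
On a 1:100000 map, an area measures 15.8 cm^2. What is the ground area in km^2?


ground_area = 15.8 * (100000/100)^2 = 15800000.0 m^2 = 15.8 km^2

15.8 km^2


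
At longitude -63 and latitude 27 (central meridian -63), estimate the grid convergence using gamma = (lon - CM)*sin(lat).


gamma = (-63 - -63) * sin(27) = 0 * 0.45399 = 0.0 degrees

0.0 degrees


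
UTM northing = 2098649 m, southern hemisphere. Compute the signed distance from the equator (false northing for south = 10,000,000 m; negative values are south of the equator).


For southern: actual = 2098649 - 10000000 = -7901351 m

-7901351 m


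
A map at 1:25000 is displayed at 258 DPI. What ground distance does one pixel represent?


pixel_cm = 2.54 / 258 ≈ 0.009845 cm
ground = pixel_cm * 25000 / 100 = 2.54 * 25000 / (258 * 100) = 63500 / 25800 ≈ 2.46 m

2.46 m


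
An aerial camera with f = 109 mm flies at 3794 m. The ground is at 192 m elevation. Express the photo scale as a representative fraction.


scale = f / (H - h) = 109 mm / 3602 m = 109 / 3602000 = 1:33046

1:33046


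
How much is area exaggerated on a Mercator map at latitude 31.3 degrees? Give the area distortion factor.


area_distortion = 1/cos^2(31.3) = 1.37

1.37


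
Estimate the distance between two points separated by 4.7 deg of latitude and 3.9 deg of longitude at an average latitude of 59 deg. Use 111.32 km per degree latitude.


dlat_km = 4.7 * 111.32 = 523.204
dlon_km = 3.9 * 111.32 * cos(59) ≈ 223.603
dist = sqrt(523.204^2 + 223.603^2) ≈ 569.0 km

569.0 km


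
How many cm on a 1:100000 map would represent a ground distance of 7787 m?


map_cm = 7787 * 100 / 100000 = 7.787 cm ≈ 7.79 cm

7.79 cm


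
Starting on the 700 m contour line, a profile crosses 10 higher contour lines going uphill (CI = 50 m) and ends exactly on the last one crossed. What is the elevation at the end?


elevation = 700 + 10 * 50 = 1200 m

1200 m


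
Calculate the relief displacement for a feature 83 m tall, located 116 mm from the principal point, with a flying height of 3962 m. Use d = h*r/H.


d = h * r / H = 83 * 116 / 3962 = 2.43 mm

2.43 mm


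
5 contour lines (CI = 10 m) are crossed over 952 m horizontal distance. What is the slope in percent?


elevation change = 5 * 10 = 50 m
slope = 50 / 952 * 100 = 5.3%

5.3%


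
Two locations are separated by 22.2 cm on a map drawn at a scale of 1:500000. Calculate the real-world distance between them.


ground = 22.2 cm * 500000 / 100 = 111000.0 m = 111.0 km

111.0 km


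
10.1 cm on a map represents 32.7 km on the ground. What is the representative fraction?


ground = 32.7 km = 3270000 cm; RF denominator = ground / map = 3270000 / 10.1 ≈ 323762; RF = 1:323762

1:323762


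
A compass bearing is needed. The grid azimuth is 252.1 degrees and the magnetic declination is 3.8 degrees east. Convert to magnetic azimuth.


magnetic azimuth = grid azimuth - declination (east +ve)
mag_az = 252.1 - 3.8 = 248.3 degrees

248.3 degrees


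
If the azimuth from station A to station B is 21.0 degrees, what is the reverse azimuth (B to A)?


back azimuth = (21.0 + 180) mod 360 = 201.0 degrees

201.0 degrees


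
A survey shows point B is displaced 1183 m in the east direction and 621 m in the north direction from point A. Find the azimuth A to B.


az = atan2(1183, 621) = 62.3 deg
adjusted to 0-360: 62.3 degrees

62.3 degrees


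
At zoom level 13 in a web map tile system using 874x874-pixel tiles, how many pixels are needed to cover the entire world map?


tiles per axis = 2^13 = 8192
total tiles = 8192^2 = 67108864
pixels per axis = 8192 * 874 = 7159808
total pixels = 7159808^2 = 51262850596864

51262850596864 pixels


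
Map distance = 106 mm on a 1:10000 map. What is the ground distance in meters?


ground = 106 mm * 10000 / 1000 = 1060.0 m

1060.0 m


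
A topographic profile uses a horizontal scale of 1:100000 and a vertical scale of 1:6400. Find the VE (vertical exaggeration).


VE = horizontal_scale / vertical_scale = 100000 / 6400 = 15.625 ≈ 15.6

15.6x


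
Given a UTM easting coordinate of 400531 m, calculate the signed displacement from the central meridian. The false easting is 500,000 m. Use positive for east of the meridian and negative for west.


displacement = 400531 - 500000 = -99469 m

-99469 m


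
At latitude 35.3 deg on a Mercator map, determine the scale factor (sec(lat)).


SF = 1 / cos(35.3) = 1 / 0.816138 = 1.225

1.225


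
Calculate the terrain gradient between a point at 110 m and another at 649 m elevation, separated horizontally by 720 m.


gradient = (649 - 110) / 720 = 539 / 720 = 0.7486

0.7486


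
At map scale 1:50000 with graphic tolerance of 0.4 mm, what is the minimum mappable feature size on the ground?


ground = 0.4 mm * 50000 / 1000 = 20.0 m

20.0 m


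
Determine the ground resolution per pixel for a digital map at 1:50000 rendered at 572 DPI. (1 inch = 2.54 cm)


pixel_cm = 2.54 / 572 ≈ 0.004441 cm
ground = pixel_cm * 50000 / 100 = 2.54 * 50000 / (572 * 100) = 127000 / 57200 ≈ 2.22 m

2.22 m


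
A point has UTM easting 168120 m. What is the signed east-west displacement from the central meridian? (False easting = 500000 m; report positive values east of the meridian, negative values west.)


displacement = 168120 - 500000 = -331880 m

-331880 m


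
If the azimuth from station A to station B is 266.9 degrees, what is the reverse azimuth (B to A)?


back azimuth = (266.9 + 180) mod 360 = 86.9 degrees

86.9 degrees


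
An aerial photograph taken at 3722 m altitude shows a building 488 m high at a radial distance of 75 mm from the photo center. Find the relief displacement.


d = h * r / H = 488 * 75 / 3722 = 9.83 mm

9.83 mm


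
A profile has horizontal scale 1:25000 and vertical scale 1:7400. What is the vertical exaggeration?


VE = horizontal_scale / vertical_scale = 25000 / 7400 ≈ 3.4

3.4x


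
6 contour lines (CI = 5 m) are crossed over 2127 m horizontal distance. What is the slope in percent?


elevation change = 6 * 5 = 30 m
slope = 30 / 2127 * 100 = 1.4%

1.4%


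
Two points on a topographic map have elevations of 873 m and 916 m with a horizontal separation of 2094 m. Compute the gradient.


gradient = (916 - 873) / 2094 = 43 / 2094 = 0.0205

0.0205


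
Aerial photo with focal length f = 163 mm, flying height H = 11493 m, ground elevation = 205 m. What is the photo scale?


scale = f / (H - h) = 163 mm / 11288 m = 163 / 11288000 = 1:69252

1:69252


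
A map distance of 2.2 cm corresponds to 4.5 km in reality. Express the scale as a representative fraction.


ground = 4.5 km = 450000 cm; RF denominator = ground / map = 450000 / 2.2 ≈ 204545; RF = 1:204545

1:204545


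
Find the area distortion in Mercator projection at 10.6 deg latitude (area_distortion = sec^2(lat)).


area_distortion = 1/cos^2(10.6) = 1.035

1.035


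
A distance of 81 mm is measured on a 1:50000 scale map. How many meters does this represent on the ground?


ground = 81 mm * 50000 / 1000 = 4050.0 m

4050.0 m


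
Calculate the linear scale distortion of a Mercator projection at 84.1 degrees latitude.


SF = 1 / cos(84.1) = 1 / 0.102793 = 9.728

9.728


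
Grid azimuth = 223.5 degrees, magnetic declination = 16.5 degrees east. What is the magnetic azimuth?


magnetic azimuth = grid azimuth - declination (east +ve)
mag_az = 223.5 - 16.5 = 207.0 degrees

207.0 degrees


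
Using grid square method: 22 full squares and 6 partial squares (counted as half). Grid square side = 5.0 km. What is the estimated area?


effective squares = 22 + 6 * 0.5 = 25.0
area = 25.0 * 25.0 = 625.0 km^2

625.0 km^2


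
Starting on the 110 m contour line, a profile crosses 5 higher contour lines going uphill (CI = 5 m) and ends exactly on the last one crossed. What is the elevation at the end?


elevation = 110 + 5 * 5 = 135 m

135 m


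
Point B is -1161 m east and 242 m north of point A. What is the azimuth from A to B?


az = atan2(-1161, 242) = -78.2 deg
adjusted to 0-360: 281.8 degrees

281.8 degrees


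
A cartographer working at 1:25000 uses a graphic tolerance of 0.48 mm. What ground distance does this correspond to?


ground = 0.48 mm * 25000 / 1000 = 12.0 m

12.0 m


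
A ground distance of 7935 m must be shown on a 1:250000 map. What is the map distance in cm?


map_cm = 7935 * 100 / 250000 = 3.174 cm ≈ 3.17 cm

3.17 cm


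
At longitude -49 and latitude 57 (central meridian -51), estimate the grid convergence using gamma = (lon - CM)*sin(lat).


gamma = (-49 - -51) * sin(57) = 2 * 0.838671 = 1.677 degrees

1.677 degrees


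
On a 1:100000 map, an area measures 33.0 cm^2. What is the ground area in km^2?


ground_area = 33.0 * (100000/100)^2 = 33000000.0 m^2 = 33.0 km^2

33.0 km^2


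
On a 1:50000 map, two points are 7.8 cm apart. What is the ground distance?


ground = 7.8 cm * 50000 / 100 = 3900.0 m = 3.9 km

3.9 km


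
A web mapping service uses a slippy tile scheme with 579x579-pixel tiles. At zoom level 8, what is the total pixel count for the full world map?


tiles per axis = 2^8 = 256
total tiles = 256^2 = 65536
pixels per axis = 256 * 579 = 148224
total pixels = 148224^2 = 21970354176

21970354176 pixels


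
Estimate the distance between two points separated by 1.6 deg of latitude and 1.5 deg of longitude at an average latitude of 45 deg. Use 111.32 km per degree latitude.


dlat_km = 1.6 * 111.32 = 178.112
dlon_km = 1.5 * 111.32 * cos(45) ≈ 118.073
dist = sqrt(178.112^2 + 118.073^2) ≈ 213.7 km

213.7 km


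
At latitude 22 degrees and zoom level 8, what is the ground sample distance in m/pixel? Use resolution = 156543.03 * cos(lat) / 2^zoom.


res = 156543.03 * cos(22) / 2^8 = 156543.03 * 0.92718385 / 256 = 566.97 m/pixel

566.97 m/pixel


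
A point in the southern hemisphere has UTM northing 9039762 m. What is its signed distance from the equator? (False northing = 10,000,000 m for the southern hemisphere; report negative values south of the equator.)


For southern: actual = 9039762 - 10000000 = -960238 m

-960238 m


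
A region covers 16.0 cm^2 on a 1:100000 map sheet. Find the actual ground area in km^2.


ground_area = 16.0 * (100000/100)^2 = 16000000.0 m^2 = 16.0 km^2

16.0 km^2


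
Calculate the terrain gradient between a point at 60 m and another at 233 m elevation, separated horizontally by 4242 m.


gradient = (233 - 60) / 4242 = 173 / 4242 = 0.0408

0.0408


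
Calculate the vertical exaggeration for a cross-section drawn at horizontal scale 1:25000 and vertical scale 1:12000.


VE = horizontal_scale / vertical_scale = 25000 / 12000 ≈ 2.1

2.1x


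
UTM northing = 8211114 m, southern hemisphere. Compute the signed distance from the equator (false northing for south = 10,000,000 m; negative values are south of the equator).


For southern: actual = 8211114 - 10000000 = -1788886 m

-1788886 m


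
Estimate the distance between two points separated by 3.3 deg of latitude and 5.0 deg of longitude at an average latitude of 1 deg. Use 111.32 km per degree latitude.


dlat_km = 3.3 * 111.32 = 367.356
dlon_km = 5.0 * 111.32 * cos(1) ≈ 556.515
dist = sqrt(367.356^2 + 556.515^2) ≈ 666.8 km

666.8 km


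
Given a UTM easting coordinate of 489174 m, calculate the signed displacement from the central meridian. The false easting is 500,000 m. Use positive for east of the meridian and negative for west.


displacement = 489174 - 500000 = -10826 m

-10826 m


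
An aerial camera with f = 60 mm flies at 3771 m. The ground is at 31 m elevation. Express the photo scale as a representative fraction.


scale = f / (H - h) = 60 mm / 3740 m = 60 / 3740000 = 1:62333

1:62333


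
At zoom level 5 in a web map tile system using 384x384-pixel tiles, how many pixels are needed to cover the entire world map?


tiles per axis = 2^5 = 32
total tiles = 32^2 = 1024
pixels per axis = 32 * 384 = 12288
total pixels = 12288^2 = 150994944

150994944 pixels


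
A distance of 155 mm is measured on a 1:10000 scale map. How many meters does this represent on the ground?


ground = 155 mm * 10000 / 1000 = 1550.0 m

1550.0 m


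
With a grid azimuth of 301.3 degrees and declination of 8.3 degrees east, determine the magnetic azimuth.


magnetic azimuth = grid azimuth - declination (east +ve)
mag_az = 301.3 - 8.3 = 293.0 degrees

293.0 degrees


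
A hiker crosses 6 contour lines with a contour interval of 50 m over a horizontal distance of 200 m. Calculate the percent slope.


elevation change = 6 * 50 = 300 m
slope = 300 / 200 * 100 = 150.0%

150.0%


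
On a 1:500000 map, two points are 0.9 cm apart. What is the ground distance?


ground = 0.9 cm * 500000 / 100 = 4500.0 m = 4.5 km

4.5 km


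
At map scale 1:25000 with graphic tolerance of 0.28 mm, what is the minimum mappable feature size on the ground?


ground = 0.28 mm * 25000 / 1000 = 7.0 m

7.0 m


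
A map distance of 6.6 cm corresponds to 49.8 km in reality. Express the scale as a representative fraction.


ground = 49.8 km = 4980000 cm; RF denominator = ground / map = 4980000 / 6.6 ≈ 754545; RF = 1:754545

1:754545


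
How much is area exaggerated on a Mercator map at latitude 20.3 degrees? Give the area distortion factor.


area_distortion = 1/cos^2(20.3) = 1.137

1.137


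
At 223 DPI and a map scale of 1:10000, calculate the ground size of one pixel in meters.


pixel_cm = 2.54 / 223 ≈ 0.01139 cm
ground = pixel_cm * 10000 / 100 = 2.54 * 10000 / (223 * 100) = 25400 / 22300 ≈ 1.14 m

1.14 m


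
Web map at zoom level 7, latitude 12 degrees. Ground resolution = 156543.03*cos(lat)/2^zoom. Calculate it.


res = 156543.03 * cos(12) / 2^7 = 156543.03 * 0.9781476 / 128 = 1196.27 m/pixel

1196.27 m/pixel


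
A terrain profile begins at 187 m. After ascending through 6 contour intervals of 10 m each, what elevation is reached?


elevation = 187 + 6 * 10 = 247 m

247 m


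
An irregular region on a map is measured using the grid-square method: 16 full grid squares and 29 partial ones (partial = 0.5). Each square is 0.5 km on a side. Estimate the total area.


effective squares = 16 + 29 * 0.5 = 30.5
area = 30.5 * 0.25 = 7.625 km^2

7.625 km^2


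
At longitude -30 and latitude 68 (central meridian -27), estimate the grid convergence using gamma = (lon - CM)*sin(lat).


gamma = (-30 - -27) * sin(68) = -3 * 0.927184 = -2.782 degrees

-2.782 degrees


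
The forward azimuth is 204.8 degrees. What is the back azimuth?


back azimuth = (204.8 + 180) mod 360 = 24.8 degrees

24.8 degrees


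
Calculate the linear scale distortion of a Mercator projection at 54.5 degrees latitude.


SF = 1 / cos(54.5) = 1 / 0.580703 = 1.722

1.722


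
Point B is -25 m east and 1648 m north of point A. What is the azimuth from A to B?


az = atan2(-25, 1648) = -0.9 deg
adjusted to 0-360: 359.1 degrees

359.1 degrees


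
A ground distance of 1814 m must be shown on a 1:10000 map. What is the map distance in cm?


map_cm = 1814 * 100 / 10000 = 18.14 cm

18.14 cm


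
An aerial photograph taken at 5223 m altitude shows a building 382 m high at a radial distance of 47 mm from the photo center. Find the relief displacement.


d = h * r / H = 382 * 47 / 5223 = 3.44 mm

3.44 mm


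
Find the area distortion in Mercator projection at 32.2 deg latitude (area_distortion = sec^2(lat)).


area_distortion = 1/cos^2(32.2) = 1.397

1.397


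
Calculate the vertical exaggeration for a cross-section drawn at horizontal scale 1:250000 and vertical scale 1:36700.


VE = horizontal_scale / vertical_scale = 250000 / 36700 ≈ 6.8

6.8x


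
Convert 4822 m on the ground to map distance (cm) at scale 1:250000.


map_cm = 4822 * 100 / 250000 = 1.9288 cm ≈ 1.93 cm

1.93 cm


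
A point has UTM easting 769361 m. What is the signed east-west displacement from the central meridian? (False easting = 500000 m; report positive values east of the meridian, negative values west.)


displacement = 769361 - 500000 = 269361 m

269361 m


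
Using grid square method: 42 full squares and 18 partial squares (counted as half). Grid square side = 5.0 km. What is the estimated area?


effective squares = 42 + 18 * 0.5 = 51.0
area = 51.0 * 25.0 = 1275.0 km^2

1275.0 km^2


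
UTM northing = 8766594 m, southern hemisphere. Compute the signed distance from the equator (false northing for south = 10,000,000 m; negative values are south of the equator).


For southern: actual = 8766594 - 10000000 = -1233406 m

-1233406 m


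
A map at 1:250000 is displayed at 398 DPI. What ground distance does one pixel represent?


pixel_cm = 2.54 / 398 ≈ 0.006382 cm
ground = pixel_cm * 250000 / 100 = 2.54 * 250000 / (398 * 100) = 635000 / 39800 ≈ 15.95 m

15.95 m


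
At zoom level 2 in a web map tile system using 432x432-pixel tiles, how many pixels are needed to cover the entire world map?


tiles per axis = 2^2 = 4
total tiles = 4^2 = 16
pixels per axis = 4 * 432 = 1728
total pixels = 1728^2 = 2985984

2985984 pixels
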